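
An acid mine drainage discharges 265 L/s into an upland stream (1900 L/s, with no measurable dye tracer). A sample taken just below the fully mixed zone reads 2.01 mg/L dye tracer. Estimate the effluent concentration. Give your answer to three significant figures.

16.4 mg/L

Mass balance: 1900·0 + 265.0·Cₑ = 2165·2.010
→ Cₑ = (2165·2.010 − 1900·0) / 265.0 = 16.42 mg/L.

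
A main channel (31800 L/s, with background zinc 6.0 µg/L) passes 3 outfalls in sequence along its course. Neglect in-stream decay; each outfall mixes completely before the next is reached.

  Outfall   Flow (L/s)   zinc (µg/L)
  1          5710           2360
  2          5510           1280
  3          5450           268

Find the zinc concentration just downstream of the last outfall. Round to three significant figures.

Outfall 1: combined Q = 37510 L/s; C = (31800·6.000 + 5710·2360)/37510 = 364.3 µg/L.
Outfall 2: combined Q = 43020 L/s; C = (37510·364.3 + 5510·1280)/43020 = 481.6 µg/L.
Outfall 3: combined Q = 48470 L/s; C = (43020·481.6 + 5450·268.0)/48470 = 457.6 µg/L.

458 µg/L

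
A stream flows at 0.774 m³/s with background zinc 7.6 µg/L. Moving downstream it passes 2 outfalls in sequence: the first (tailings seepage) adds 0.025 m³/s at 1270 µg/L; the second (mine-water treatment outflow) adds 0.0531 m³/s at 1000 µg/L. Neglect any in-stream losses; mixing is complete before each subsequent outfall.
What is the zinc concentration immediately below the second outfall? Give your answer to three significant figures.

Below outfall 1: Q → 0.7990 m³/s, C = (0.7740·7.600 + 0.02500·1270)/0.7990 = 47.10 µg/L.
Below outfall 2: Q → 0.8521 m³/s, C = (0.7990·47.10 + 0.05310·1000)/0.8521 = 106.5 µg/L.

106 µg/L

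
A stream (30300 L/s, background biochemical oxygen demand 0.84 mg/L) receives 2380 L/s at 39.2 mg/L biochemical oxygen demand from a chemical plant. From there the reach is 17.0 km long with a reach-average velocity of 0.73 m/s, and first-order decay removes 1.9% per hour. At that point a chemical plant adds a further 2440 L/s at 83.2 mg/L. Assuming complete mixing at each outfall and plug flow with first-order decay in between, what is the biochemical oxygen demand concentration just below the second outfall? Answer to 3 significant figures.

Conservation of mass: C = (30300·0.8400 + 2380·39.20) / 32680 = 118700/32680 = 3.634 mg/L; combined flow 32680 L/s.
Travel time t = 17.0·1000 / 0.73 = 23290 s = 6.469 h.
1.9%/h lost → k = −ln(1 − 0.019) = 0.01918 h⁻¹.
Decay over the reach: 3.634·exp(−kt) = 3.634·0.8833 = 3.210 mg/L.
At the second outfall, C = (32680·3.210 + 2440·83.20) / (32680 + 2440) = 8.767 mg/L.

8.77 mg/L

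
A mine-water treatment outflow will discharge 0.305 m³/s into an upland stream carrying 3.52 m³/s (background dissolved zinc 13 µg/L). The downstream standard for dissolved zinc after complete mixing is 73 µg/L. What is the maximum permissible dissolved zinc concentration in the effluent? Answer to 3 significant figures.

At the limit, (Qr·Cr + Qe·Cₑ)/(Qr + Qe) = 73:
Cₑ = (3.825·73 − 3.520·13.00) / 0.3050 = 765.5 µg/L.

765 µg/L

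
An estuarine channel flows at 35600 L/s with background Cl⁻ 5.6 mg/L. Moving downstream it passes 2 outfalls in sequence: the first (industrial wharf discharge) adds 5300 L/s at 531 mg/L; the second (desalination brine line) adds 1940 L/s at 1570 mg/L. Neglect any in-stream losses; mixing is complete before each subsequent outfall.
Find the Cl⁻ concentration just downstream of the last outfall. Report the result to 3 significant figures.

Outfall 1: combined Q = 40900 L/s; C = (35600·5.600 + 5300·531.0)/40900 = 73.68 mg/L.
Outfall 2: combined Q = 42840 L/s; C = (40900·73.68 + 1940·1570)/42840 = 141.4 mg/L.

141 mg/L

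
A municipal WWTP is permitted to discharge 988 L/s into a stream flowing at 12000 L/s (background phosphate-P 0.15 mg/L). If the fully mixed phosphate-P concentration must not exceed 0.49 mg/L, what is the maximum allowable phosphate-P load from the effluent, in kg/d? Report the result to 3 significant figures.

394 kg/d

Mass balance at the limit: 12000·0.1500 + 988.0·Cₑ = 12990·0.49 → Cₑ = 4.620 mg/L.
988.0 L/s = 0.9880 m³/s. Load = 0.9880 m³/s × 4.620 g/m³ × 86 400 s/d = 394.3 kg/d.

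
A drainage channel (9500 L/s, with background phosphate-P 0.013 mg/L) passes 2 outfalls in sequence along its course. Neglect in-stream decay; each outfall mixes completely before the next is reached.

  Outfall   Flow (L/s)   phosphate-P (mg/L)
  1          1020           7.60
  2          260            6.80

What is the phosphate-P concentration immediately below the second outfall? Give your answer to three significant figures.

0.895 mg/L

Below outfall 1: Q → 10520 L/s, C = (9500·0.01300 + 1020·7.600)/10520 = 0.7486 mg/L.
Below outfall 2: Q → 10780 L/s, C = (10520·0.7486 + 260.0·6.800)/10780 = 0.8946 mg/L.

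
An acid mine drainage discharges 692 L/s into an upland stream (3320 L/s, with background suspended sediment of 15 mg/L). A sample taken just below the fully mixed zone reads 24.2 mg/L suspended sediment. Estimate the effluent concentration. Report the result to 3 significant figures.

68.3 mg/L

Mass balance: 3320·15.00 + 692.0·Cₑ = 4012·24.20
→ Cₑ = (4012·24.20 − 3320·15.00) / 692.0 = 68.34 mg/L.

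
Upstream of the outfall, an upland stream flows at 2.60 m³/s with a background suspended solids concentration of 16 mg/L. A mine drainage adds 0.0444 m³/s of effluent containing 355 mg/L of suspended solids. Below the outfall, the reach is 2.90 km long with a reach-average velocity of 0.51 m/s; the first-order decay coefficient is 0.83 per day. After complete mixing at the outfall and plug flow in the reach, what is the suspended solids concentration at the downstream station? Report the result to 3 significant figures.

Flow-weighted average: C = (2.600·16.00 + 0.04440·355.0) / 2.644 = 57.36/2.644 = 21.69 mg/L.
Travel time t = 2.90·1000 / 0.51 = 5686 s = 1.580 h.
Applying C = C₀e^(−kt): 21.69 × 0.9468 = 20.54 mg/L.

20.5 mg/L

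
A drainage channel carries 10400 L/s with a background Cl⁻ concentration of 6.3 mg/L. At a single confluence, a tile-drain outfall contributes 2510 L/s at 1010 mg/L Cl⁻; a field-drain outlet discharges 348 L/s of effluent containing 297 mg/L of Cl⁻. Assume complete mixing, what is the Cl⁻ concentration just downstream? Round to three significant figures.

204 mg/L

After mixing, C = (10400·6.300 + 2510·1010 + 348.0·297.0) / 13260 = 2704000/13260 = 204.0 mg/L.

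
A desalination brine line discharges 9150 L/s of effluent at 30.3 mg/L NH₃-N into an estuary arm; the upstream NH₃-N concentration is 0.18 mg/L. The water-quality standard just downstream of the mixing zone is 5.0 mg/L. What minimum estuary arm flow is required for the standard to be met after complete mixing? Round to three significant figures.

Set C_mix = 5.0: (Q·0.1800 + 9150·30.30) / (Q + 9150) = 5.0
→ Q = 9150·(30.30 − 5.0)/(5.0 − 0.1800) = 48030 L/s.

48000 L/s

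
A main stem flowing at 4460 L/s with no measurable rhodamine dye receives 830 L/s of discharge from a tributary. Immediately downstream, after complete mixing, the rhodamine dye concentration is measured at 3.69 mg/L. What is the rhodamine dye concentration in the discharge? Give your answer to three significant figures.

Mass balance: 4460·0 + 830.0·Cₑ = 5290·3.690
→ Cₑ = (5290·3.690 − 4460·0) / 830.0 = 23.52 mg/L.

23.5 mg/L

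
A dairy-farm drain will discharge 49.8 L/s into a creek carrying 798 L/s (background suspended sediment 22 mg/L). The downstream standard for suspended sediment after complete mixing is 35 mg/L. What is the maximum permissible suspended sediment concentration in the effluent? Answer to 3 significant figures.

243 mg/L

At the limit, (Qr·Cr + Qe·Cₑ)/(Qr + Qe) = 35:
Cₑ = (847.8·35 − 798.0·22.00) / 49.80 = 243.3 mg/L.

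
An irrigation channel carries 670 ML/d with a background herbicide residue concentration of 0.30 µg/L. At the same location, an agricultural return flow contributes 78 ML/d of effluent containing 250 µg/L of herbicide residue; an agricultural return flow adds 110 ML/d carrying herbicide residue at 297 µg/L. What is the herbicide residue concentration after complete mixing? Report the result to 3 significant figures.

61.0 µg/L

After mixing, C = (670.0·0.3000 + 78.00·250.0 + 110.0·297.0) / 858.0 = 52370/858.0 = 61.04 µg/L.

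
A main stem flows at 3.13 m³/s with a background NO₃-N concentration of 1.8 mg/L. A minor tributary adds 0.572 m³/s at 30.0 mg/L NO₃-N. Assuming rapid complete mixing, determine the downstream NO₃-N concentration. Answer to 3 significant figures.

Conservation of mass: C = (3.130·1.800 + 0.5720·30.00) / 3.702 = 22.79/3.702 = 6.157 mg/L.

6.16 mg/L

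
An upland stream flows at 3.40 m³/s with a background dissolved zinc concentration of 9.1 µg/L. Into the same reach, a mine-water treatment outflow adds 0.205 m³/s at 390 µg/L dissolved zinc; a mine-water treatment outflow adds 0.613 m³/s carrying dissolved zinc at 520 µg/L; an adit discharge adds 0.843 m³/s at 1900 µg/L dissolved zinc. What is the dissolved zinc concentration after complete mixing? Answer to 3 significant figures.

Mass balance: C = (3.400·9.100 + 0.2050·390.0 + 0.6130·520.0 + 0.8430·1900) / 5.061 = 2031/5.061 = 401.4 µg/L.

401 µg/L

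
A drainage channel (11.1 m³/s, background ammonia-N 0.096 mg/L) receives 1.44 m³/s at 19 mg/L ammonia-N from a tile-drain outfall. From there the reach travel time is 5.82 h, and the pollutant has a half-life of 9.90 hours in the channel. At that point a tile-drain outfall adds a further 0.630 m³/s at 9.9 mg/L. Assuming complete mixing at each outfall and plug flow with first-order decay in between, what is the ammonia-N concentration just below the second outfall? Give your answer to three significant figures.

1.91 mg/L

Flow-weighted average: C = (11.10·0.09600 + 1.440·19.00) / 12.54 = 28.43/12.54 = 2.267 mg/L; combined flow 12.54 m³/s.
Half-life 9.90 h → k = ln 2 / 9.90 = 0.07001 h⁻¹ = 1.680 d⁻¹.
Applying C = C₀e^(−kt): 2.267 × 0.6653 = 1.508 mg/L.
Second outfall: C = (12.54·1.508 + 0.6300·9.900)/13.17 = 1.910 mg/L.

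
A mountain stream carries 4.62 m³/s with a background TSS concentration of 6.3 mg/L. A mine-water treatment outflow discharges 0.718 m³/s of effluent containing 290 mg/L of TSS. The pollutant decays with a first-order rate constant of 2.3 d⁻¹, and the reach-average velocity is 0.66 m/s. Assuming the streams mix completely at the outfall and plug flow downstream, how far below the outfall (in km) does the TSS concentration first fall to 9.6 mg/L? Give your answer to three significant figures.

Mixed concentration C = ΣQC/ΣQ = (4.620·6.300 + 0.7180·290.0) / 5.338 = 237.3/5.338 = 44.46 mg/L.
Set 44.46·exp(−k·t) = 9.6 → t = ln(44.46/9.6)/k = 57580 s = 15.99 h.
Distance = v·t = 0.66·57580 = 38000 m = 38.00 km.

38.0 km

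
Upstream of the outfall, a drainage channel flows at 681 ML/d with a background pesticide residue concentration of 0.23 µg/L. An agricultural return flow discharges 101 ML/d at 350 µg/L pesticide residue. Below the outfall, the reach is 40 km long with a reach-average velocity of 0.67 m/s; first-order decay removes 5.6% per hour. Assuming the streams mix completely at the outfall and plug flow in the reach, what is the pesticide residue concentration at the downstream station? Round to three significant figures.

17.5 µg/L

Conservation of mass: C = (681.0·0.2300 + 101.0·350.0) / 782.0 = 35510/782.0 = 45.40 µg/L.
Travel time t = 40·1000 / 0.67 = 59700 s = 16.58 h.
5.6%/h lost → k = −ln(1 − 0.056) = 0.05763 h⁻¹.
After decay, C = 45.40 × e^(−kt) = 45.40 × 0.3845 = 17.46 µg/L.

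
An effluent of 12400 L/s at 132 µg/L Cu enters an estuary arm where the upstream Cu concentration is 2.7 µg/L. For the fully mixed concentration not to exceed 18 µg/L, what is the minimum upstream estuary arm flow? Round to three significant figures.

92400 L/s

Set C_mix = 18: (Q·2.700 + 12400·132.0) / (Q + 12400) = 18
→ Q = 12400·(132.0 − 18)/(18 − 2.700) = 92390 L/s.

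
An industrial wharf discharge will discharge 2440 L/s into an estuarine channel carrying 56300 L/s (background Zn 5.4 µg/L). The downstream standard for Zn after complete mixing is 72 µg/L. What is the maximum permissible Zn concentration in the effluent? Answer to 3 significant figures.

1610 µg/L

At the limit, (Qr·Cr + Qe·Cₑ)/(Qr + Qe) = 72:
Cₑ = (58740·72 − 56300·5.400) / 2440 = 1609 µg/L.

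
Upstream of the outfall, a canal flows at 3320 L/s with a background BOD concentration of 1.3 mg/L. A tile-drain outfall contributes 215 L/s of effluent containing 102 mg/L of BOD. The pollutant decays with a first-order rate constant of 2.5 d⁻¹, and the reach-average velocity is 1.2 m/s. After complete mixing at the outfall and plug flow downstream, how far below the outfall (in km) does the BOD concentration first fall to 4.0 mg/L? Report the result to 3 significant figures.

Flow-weighted average: C = (3320·1.300 + 215.0·102.0) / 3535 = 26250/3535 = 7.425 mg/L.
Set 7.425·exp(−k·t) = 4.0 → t = ln(7.425/4.0)/k = 21380 s = 5.938 h.
Distance = v·t = 1.2·21380 = 25650 m = 25.65 km.

25.7 km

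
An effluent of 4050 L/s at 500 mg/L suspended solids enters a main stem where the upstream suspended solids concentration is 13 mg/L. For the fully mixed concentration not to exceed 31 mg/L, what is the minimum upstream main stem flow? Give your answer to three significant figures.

106000 L/s

Set C_mix = 31: (Q·13.00 + 4050·500.0) / (Q + 4050) = 31
→ Q = 4050·(500.0 − 31)/(31 − 13.00) = 105500 L/s.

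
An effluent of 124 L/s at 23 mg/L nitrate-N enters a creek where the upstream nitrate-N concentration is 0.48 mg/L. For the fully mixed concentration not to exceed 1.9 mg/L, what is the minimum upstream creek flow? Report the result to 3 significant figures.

Set C_mix = 1.9: (Q·0.4800 + 124.0·23.00) / (Q + 124.0) = 1.9
→ Q = 124.0·(23.00 − 1.9)/(1.9 − 0.4800) = 1843 L/s.

1840 L/s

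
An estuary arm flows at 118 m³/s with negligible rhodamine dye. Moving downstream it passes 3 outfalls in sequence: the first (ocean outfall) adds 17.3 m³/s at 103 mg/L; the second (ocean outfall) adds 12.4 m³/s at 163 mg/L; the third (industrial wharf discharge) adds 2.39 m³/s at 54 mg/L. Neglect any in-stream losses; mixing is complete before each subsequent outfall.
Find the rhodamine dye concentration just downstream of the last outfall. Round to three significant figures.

Below outfall 1: Q → 135.3 m³/s, C = (118.0·0 + 17.30·103.0)/135.3 = 13.17 mg/L.
Below outfall 2: Q → 147.7 m³/s, C = (135.3·13.17 + 12.40·163.0)/147.7 = 25.75 mg/L.
Below outfall 3: Q → 150.1 m³/s, C = (147.7·25.75 + 2.390·54.00)/150.1 = 26.20 mg/L.

26.2 mg/L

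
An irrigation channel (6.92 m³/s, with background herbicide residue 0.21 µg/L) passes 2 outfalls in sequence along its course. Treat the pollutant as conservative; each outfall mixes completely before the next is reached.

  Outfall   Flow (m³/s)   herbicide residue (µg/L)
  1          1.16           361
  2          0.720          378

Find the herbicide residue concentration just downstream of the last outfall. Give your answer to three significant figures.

78.7 µg/L

After outfall 1: Q = 6.920 + 1.160 = 8.080 m³/s; C = (6.920·0.2100 + 1.160·361.0)/8.080 = 52.01 µg/L.
After outfall 2: Q = 8.080 + 0.7200 = 8.800 m³/s; C = (8.080·52.01 + 0.7200·378.0)/8.800 = 78.68 µg/L.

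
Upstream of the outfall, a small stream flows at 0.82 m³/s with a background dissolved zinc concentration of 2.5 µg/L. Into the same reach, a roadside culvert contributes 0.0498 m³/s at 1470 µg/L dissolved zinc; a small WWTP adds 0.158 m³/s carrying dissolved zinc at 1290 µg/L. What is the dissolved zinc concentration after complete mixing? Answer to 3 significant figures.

272 µg/L

Mixed concentration C = ΣQC/ΣQ = (0.8200·2.500 + 0.04980·1470 + 0.1580·1290) / 1.028 = 279.1/1.028 = 271.5 µg/L.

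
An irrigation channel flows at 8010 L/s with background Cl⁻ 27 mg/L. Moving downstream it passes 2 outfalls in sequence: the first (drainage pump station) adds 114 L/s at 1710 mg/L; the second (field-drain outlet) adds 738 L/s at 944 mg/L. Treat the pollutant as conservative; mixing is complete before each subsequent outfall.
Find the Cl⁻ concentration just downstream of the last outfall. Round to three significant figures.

After outfall 1: Q = 8010 + 114.0 = 8124 L/s; C = (8010·27.00 + 114.0·1710)/8124 = 50.62 mg/L.
After outfall 2: Q = 8124 + 738.0 = 8862 L/s; C = (8124·50.62 + 738.0·944.0)/8862 = 125.0 mg/L.

125 mg/L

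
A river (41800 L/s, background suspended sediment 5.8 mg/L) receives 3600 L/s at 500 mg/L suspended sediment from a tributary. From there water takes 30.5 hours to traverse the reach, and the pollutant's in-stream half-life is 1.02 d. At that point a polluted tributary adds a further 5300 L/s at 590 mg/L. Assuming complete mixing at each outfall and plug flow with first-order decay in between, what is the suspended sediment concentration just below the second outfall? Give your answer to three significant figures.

After mixing, C = (41800·5.800 + 3600·500.0) / 45400 = 2042000/45400 = 44.99 mg/L; combined flow 45400 L/s.
Half-life 1.02 d → k = ln 2 / 1.02 = 0.6796 d⁻¹.
After decay, C = 44.99 × e^(−kt) = 44.99 × 0.4216 = 18.97 mg/L.
At the second outfall, C = (45400·18.97 + 5300·590.0) / (45400 + 5300) = 78.66 mg/L.

78.7 mg/L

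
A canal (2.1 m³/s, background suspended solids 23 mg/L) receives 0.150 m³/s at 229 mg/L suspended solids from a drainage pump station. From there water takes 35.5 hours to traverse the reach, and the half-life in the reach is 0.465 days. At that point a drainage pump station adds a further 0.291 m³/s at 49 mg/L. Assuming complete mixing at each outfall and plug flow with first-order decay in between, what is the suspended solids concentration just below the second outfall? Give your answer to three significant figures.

Mass balance: C = (2.100·23.00 + 0.1500·229.0) / 2.250 = 82.65/2.250 = 36.73 mg/L; combined flow 2.250 m³/s.
Half-life 0.465 d → k = ln 2 / 0.465 = 1.491 d⁻¹.
Decay over the reach: 36.73·exp(−kt) = 36.73·0.1103 = 4.050 mg/L.
Second outfall: C = (2.250·4.050 + 0.2910·49.00)/2.541 = 9.198 mg/L.

9.20 mg/L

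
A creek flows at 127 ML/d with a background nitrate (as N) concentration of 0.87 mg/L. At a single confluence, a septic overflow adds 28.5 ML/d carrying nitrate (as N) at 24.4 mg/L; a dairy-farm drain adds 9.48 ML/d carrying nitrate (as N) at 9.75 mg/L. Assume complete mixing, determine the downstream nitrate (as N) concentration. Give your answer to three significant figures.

5.45 mg/L

After mixing, C = (127.0·0.8700 + 28.50·24.40 + 9.480·9.750) / 165.0 = 898.3/165.0 = 5.445 mg/L.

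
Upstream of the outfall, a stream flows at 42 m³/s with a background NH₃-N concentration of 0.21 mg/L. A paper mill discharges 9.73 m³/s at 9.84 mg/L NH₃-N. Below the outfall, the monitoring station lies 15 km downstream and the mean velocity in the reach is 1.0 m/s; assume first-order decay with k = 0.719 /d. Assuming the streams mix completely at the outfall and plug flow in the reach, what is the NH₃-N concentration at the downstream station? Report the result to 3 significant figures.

1.78 mg/L

Mass balance: C = (42.00·0.2100 + 9.730·9.840) / 51.73 = 104.6/51.73 = 2.021 mg/L.
Travel time t = 15·1000 / 1.0 = 15000 s = 4.167 h.
Applying C = C₀e^(−kt): 2.021 × 0.8827 = 1.784 mg/L.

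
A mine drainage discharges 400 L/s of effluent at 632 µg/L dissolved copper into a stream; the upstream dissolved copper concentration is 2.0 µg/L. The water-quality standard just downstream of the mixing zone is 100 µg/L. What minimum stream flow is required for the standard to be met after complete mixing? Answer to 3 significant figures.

Set C_mix = 100: (Q·2.000 + 400.0·632.0) / (Q + 400.0) = 100
→ Q = 400.0·(632.0 − 100)/(100 − 2.000) = 2171 L/s.

2170 L/s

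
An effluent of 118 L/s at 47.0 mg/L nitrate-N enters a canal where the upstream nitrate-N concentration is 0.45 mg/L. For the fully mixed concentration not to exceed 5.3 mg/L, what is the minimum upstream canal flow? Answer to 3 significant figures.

1010 L/s

Set C_mix = 5.3: (Q·0.4500 + 118.0·47.00) / (Q + 118.0) = 5.3
→ Q = 118.0·(47.00 − 5.3)/(5.3 − 0.4500) = 1015 L/s.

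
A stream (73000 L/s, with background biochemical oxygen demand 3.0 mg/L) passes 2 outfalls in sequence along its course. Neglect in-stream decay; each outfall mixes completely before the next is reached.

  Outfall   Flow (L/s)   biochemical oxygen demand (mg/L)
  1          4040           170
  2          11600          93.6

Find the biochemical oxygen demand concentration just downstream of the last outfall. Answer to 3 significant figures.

22.5 mg/L

After outfall 1: Q = 73000 + 4040 = 77040 L/s; C = (73000·3.000 + 4040·170.0)/77040 = 11.76 mg/L.
After outfall 2: Q = 77040 + 11600 = 88640 L/s; C = (77040·11.76 + 11600·93.60)/88640 = 22.47 mg/L.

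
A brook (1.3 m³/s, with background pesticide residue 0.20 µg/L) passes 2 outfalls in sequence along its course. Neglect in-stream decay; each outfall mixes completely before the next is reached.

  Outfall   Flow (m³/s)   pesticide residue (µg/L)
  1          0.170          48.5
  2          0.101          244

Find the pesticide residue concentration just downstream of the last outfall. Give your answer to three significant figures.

Below outfall 1: Q → 1.470 m³/s, C = (1.300·0.2000 + 0.1700·48.50)/1.470 = 5.786 µg/L.
Below outfall 2: Q → 1.571 m³/s, C = (1.470·5.786 + 0.1010·244.0)/1.571 = 21.10 µg/L.

21.1 µg/L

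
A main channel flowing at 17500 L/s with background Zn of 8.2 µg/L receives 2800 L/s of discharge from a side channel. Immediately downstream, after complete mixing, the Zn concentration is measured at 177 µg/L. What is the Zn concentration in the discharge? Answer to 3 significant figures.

Mass balance: 17500·8.200 + 2800·Cₑ = 20300·177.0
→ Cₑ = (20300·177.0 − 17500·8.200) / 2800 = 1232 µg/L.

1230 µg/L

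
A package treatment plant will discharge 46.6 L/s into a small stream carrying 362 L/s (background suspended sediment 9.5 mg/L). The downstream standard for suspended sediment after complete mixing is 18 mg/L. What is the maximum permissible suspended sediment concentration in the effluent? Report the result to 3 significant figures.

At the limit, (Qr·Cr + Qe·Cₑ)/(Qr + Qe) = 18:
Cₑ = (408.6·18 − 362.0·9.500) / 46.60 = 84.03 mg/L.

84.0 mg/L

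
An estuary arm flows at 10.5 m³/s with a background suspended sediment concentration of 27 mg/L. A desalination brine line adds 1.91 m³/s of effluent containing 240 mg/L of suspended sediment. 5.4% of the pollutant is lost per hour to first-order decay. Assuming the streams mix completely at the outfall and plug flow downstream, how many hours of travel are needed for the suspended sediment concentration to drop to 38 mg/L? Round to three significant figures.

8.16 h

After mixing, C = (10.50·27.00 + 1.910·240.0) / 12.41 = 741.9/12.41 = 59.78 mg/L.
5.4%/h lost → k = −ln(1 − 0.054) = 0.05551 h⁻¹.
59.78·exp(−k·t) = 38 → t = ln(59.78/38)/k = 29390 s = 8.163 h.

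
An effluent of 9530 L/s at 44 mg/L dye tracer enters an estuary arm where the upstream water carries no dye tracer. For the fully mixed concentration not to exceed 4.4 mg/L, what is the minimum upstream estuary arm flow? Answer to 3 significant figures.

85800 L/s

Set C_mix = 4.4: (Q·0 + 9530·44.00) / (Q + 9530) = 4.4
→ Q = 9530·(44.00 − 4.4)/(4.4 − 0) = 85770 L/s.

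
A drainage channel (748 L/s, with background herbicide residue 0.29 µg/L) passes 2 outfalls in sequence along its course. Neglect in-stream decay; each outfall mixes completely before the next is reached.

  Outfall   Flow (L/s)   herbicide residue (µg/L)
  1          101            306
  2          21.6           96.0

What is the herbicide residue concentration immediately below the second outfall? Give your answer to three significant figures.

Outfall 1: combined Q = 849.0 L/s; C = (748.0·0.2900 + 101.0·306.0)/849.0 = 36.66 µg/L.
Outfall 2: combined Q = 870.6 L/s; C = (849.0·36.66 + 21.60·96.00)/870.6 = 38.13 µg/L.

38.1 µg/L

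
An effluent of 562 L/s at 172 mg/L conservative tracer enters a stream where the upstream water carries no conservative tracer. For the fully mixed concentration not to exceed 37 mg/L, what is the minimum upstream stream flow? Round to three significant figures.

2050 L/s

Set C_mix = 37: (Q·0 + 562.0·172.0) / (Q + 562.0) = 37
→ Q = 562.0·(172.0 − 37)/(37 − 0) = 2051 L/s.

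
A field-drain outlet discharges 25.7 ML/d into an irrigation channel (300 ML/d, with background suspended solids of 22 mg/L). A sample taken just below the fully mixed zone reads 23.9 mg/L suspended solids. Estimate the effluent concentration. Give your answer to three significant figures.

Mass balance: 300.0·22.00 + 25.70·Cₑ = 325.7·23.90
→ Cₑ = (325.7·23.90 − 300.0·22.00) / 25.70 = 46.08 mg/L.

46.1 mg/L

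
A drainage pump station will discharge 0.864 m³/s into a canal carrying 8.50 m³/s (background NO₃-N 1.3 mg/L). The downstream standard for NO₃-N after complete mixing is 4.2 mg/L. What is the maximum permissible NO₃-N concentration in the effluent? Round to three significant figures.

32.7 mg/L

At the limit, (Qr·Cr + Qe·Cₑ)/(Qr + Qe) = 4.2:
Cₑ = (9.364·4.2 − 8.500·1.300) / 0.8640 = 32.73 mg/L.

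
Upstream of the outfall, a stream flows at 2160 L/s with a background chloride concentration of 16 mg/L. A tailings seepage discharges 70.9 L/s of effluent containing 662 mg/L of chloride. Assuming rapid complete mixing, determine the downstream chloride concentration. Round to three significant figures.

Flow-weighted average: C = (2160·16.00 + 70.90·662.0) / 2231 = 81500/2231 = 36.53 mg/L.

36.5 mg/L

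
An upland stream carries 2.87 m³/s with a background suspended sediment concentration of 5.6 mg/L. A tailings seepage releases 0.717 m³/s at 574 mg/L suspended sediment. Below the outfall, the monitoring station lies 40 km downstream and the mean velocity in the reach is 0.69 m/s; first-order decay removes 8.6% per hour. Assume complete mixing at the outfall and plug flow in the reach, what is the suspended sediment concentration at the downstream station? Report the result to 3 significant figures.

28.0 mg/L

Mixed concentration C = ΣQC/ΣQ = (2.870·5.600 + 0.7170·574.0) / 3.587 = 427.6/3.587 = 119.2 mg/L.
Travel time t = 40·1000 / 0.69 = 57970 s = 16.10 h.
8.6%/h lost → k = −ln(1 − 0.086) = 0.08992 h⁻¹.
Decay over the reach: 119.2·exp(−kt) = 119.2·0.2350 = 28.02 mg/L.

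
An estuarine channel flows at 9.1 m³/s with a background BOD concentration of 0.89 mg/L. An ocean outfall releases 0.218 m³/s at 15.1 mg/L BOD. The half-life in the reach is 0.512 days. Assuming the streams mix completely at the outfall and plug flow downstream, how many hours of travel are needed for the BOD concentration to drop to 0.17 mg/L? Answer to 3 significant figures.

35.0 h

Mixed concentration C = ΣQC/ΣQ = (9.100·0.8900 + 0.2180·15.10) / 9.318 = 11.39/9.318 = 1.222 mg/L.
Half-life 0.512 d → k = ln 2 / 0.512 = 1.354 d⁻¹.
1.222·exp(−k·t) = 0.17 → t = ln(1.222/0.17)/k = 125900 s = 34.97 h.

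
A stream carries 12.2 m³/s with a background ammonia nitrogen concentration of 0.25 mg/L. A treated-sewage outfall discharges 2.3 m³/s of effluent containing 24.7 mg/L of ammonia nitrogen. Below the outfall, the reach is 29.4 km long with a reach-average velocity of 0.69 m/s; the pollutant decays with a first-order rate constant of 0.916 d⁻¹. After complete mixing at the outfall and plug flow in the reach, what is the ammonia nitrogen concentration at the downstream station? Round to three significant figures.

Conservation of mass: C = (12.20·0.2500 + 2.300·24.70) / 14.50 = 59.86/14.50 = 4.128 mg/L.
Travel time t = 29.4·1000 / 0.69 = 42610 s = 11.84 h.
After decay, C = 4.128 × e^(−kt) = 4.128 × 0.6365 = 2.628 mg/L.

2.63 mg/L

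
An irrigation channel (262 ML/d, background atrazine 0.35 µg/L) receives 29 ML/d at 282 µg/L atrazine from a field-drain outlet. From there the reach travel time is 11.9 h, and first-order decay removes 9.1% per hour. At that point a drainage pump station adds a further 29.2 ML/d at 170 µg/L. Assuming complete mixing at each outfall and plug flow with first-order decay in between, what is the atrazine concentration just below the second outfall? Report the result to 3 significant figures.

Conservation of mass: C = (262.0·0.3500 + 29.00·282.0) / 291.0 = 8270/291.0 = 28.42 µg/L; combined flow 291.0 ML/d.
9.1%/h lost → k = −ln(1 − 0.091) = 0.09541 h⁻¹.
First-order decay: C = 28.42·exp(−k·t) = 28.42·0.3213 = 9.131 µg/L.
Second outfall: C = (291.0·9.131 + 29.20·170.0)/320.2 = 23.80 µg/L.

23.8 µg/L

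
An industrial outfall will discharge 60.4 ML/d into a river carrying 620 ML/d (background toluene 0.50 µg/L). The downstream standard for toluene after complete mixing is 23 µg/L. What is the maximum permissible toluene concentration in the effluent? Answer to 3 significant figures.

254 µg/L

At the limit, (Qr·Cr + Qe·Cₑ)/(Qr + Qe) = 23:
Cₑ = (680.4·23 − 620.0·0.5000) / 60.40 = 254.0 µg/L.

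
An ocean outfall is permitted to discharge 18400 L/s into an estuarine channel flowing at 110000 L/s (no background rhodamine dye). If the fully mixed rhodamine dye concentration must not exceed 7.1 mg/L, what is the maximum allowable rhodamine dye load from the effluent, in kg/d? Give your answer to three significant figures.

78800 kg/d

Mass balance at the limit: 110000·0 + 18400·Cₑ = 128400·7.1 → Cₑ = 49.55 mg/L.
18400 L/s = 18.40 m³/s. Load = 18.40 m³/s × 49.55 g/m³ × 86 400 s/d = 78770 kg/d.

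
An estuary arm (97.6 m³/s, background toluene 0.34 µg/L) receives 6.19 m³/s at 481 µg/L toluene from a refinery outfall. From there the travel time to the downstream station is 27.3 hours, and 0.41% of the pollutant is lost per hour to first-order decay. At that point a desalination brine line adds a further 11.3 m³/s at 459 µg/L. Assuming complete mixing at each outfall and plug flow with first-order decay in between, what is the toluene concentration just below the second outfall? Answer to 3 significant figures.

Conservation of mass: C = (97.60·0.3400 + 6.190·481.0) / 103.8 = 3011/103.8 = 29.01 µg/L; combined flow 103.8 m³/s.
0.41%/h lost → k = −ln(1 − 0.0041) = 0.004108 h⁻¹.
First-order decay: C = 29.01·exp(−k·t) = 29.01·0.8939 = 25.93 µg/L.
At the second outfall, C = (103.8·25.93 + 11.30·459.0) / (103.8 + 11.30) = 68.45 µg/L.

68.4 µg/L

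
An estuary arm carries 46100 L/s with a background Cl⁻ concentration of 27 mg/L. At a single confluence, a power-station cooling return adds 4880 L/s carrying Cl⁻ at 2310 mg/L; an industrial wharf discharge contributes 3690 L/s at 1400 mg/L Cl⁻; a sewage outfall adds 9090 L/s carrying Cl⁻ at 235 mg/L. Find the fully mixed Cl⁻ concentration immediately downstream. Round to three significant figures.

Mixed concentration C = ΣQC/ΣQ = (46100·27.00 + 4880·2310 + 3690·1400 + 9090·235.0) / 63760 = 19820000/63760 = 310.8 mg/L.

311 mg/L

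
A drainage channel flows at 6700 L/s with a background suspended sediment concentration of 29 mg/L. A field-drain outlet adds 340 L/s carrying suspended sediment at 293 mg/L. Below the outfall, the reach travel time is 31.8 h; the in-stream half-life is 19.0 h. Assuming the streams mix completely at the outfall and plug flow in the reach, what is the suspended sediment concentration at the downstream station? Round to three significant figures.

After mixing, C = (6700·29.00 + 340.0·293.0) / 7040 = 293900/7040 = 41.75 mg/L.
Half-life 19.0 h → k = ln 2 / 19.0 = 0.03648 h⁻¹ = 0.8756 d⁻¹.
Applying C = C₀e^(−kt): 41.75 × 0.3135 = 13.09 mg/L.

13.1 mg/L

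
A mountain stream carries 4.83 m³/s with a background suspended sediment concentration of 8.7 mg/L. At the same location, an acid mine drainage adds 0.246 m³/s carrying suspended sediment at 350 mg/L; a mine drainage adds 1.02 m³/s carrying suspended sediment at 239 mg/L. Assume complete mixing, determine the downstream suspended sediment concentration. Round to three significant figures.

61.0 mg/L

Flow-weighted average: C = (4.830·8.700 + 0.2460·350.0 + 1.020·239.0) / 6.096 = 371.9/6.096 = 61.01 mg/L.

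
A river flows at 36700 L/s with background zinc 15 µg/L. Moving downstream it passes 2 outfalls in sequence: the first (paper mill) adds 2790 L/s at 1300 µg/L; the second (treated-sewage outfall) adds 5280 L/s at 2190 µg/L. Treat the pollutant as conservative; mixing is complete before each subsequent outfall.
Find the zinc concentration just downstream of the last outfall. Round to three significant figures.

352 µg/L

Below outfall 1: Q → 39490 L/s, C = (36700·15.00 + 2790·1300)/39490 = 105.8 µg/L.
Below outfall 2: Q → 44770 L/s, C = (39490·105.8 + 5280·2190)/44770 = 351.6 µg/L.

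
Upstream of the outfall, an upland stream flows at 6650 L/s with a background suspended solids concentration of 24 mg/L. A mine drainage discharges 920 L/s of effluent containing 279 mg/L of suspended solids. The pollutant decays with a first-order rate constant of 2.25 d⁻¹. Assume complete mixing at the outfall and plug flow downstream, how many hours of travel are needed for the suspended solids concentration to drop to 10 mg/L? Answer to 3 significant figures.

Mixed concentration C = ΣQC/ΣQ = (6650·24.00 + 920.0·279.0) / 7570 = 416300/7570 = 54.99 mg/L.
54.99·exp(−k·t) = 10 → t = ln(54.99/10)/k = 65460 s = 18.18 h.

18.2 h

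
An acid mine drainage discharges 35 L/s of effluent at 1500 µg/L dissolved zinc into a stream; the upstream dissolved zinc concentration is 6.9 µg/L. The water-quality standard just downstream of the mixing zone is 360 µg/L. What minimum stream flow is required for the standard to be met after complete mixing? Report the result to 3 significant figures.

113 L/s

Set C_mix = 360: (Q·6.900 + 35.00·1500) / (Q + 35.00) = 360
→ Q = 35.00·(1500 − 360)/(360 − 6.900) = 113.0 L/s.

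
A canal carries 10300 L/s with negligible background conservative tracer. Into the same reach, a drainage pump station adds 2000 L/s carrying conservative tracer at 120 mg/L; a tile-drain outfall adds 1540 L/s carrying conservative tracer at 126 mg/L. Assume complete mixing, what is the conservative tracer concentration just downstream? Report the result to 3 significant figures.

Flow-weighted average: C = (10300·0 + 2000·120.0 + 1540·126.0) / 13840 = 434000/13840 = 31.36 mg/L.

31.4 mg/L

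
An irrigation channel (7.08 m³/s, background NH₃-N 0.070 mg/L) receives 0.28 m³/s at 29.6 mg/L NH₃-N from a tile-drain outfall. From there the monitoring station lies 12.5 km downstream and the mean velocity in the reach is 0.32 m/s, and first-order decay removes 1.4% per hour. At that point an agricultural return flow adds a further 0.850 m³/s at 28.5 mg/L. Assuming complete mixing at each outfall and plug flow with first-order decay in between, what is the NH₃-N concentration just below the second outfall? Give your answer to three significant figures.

After mixing, C = (7.080·0.07000 + 0.2800·29.60) / 7.360 = 8.784/7.360 = 1.193 mg/L; combined flow 7.360 m³/s.
Travel time t = 12.5·1000 / 0.32 = 39060 s = 10.85 h.
1.4%/h lost → k = −ln(1 − 0.014) = 0.01410 h⁻¹.
First-order decay: C = 1.193·exp(−k·t) = 1.193·0.8581 = 1.024 mg/L.
At the second outfall, C = (7.360·1.024 + 0.8500·28.50) / (7.360 + 0.8500) = 3.869 mg/L.

3.87 mg/L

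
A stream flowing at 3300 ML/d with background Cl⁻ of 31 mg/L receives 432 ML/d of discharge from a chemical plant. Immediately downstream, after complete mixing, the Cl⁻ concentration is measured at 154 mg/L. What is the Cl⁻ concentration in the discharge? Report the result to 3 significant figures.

Mass balance: 3300·31.00 + 432.0·Cₑ = 3732·154.0
→ Cₑ = (3732·154.0 − 3300·31.00) / 432.0 = 1094 mg/L.

1090 mg/L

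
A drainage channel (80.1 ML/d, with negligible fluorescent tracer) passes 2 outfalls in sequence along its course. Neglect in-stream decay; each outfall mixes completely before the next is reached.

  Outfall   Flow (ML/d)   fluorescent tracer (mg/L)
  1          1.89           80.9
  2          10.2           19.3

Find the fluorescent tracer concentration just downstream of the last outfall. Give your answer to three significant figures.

3.79 mg/L

After outfall 1: Q = 80.10 + 1.890 = 81.99 ML/d; C = (80.10·0 + 1.890·80.90)/81.99 = 1.865 mg/L.
After outfall 2: Q = 81.99 + 10.20 = 92.19 ML/d; C = (81.99·1.865 + 10.20·19.30)/92.19 = 3.794 mg/L.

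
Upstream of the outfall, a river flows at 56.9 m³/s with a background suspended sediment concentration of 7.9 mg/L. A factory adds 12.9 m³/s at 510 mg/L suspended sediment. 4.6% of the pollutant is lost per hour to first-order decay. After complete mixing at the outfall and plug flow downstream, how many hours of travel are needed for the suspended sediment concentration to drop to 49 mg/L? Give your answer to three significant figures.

15.3 h

After mixing, C = (56.90·7.900 + 12.90·510.0) / 69.80 = 7029/69.80 = 100.7 mg/L.
4.6%/h lost → k = −ln(1 − 0.046) = 0.04709 h⁻¹.
100.7·exp(−k·t) = 49 → t = ln(100.7/49)/k = 55060 s = 15.30 h.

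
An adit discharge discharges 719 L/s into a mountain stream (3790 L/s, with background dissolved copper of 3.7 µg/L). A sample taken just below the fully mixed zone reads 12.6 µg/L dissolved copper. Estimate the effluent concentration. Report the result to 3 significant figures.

59.5 µg/L

Mass balance: 3790·3.700 + 719.0·Cₑ = 4509·12.60
→ Cₑ = (4509·12.60 − 3790·3.700) / 719.0 = 59.51 µg/L.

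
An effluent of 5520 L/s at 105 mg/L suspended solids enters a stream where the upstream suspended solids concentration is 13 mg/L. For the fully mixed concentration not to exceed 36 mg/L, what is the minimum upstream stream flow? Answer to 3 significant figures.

16600 L/s

Set C_mix = 36: (Q·13.00 + 5520·105.0) / (Q + 5520) = 36
→ Q = 5520·(105.0 − 36)/(36 − 13.00) = 16560 L/s.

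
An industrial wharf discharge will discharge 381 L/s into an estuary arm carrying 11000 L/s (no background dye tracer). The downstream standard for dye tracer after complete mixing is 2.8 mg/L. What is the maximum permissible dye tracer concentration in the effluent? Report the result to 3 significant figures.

At the limit, (Qr·Cr + Qe·Cₑ)/(Qr + Qe) = 2.8:
Cₑ = (11380·2.8 − 11000·0) / 381.0 = 83.64 mg/L.

83.6 mg/L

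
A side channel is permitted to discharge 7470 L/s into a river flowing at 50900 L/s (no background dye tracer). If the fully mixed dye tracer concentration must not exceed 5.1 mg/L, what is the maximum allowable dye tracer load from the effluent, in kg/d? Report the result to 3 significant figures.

Mass balance at the limit: 50900·0 + 7470·Cₑ = 58370·5.1 → Cₑ = 39.85 mg/L.
7470 L/s = 7.470 m³/s. Load = 7.470 m³/s × 39.85 g/m³ × 86 400 s/d = 25720 kg/d.

25700 kg/d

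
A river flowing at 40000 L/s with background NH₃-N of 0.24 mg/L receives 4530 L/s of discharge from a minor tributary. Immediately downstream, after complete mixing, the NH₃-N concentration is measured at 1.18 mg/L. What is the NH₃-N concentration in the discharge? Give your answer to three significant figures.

9.48 mg/L

Mass balance: 40000·0.2400 + 4530·Cₑ = 44530·1.180
→ Cₑ = (44530·1.180 − 40000·0.2400) / 4530 = 9.480 mg/L.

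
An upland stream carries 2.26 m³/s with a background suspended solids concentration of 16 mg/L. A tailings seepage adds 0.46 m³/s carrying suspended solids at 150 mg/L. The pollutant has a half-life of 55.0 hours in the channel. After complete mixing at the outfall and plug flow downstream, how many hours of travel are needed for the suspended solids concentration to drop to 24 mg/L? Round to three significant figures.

Flow-weighted average: C = (2.260·16.00 + 0.4600·150.0) / 2.720 = 105.2/2.720 = 38.66 mg/L.
Half-life 55.0 h → k = ln 2 / 55.0 = 0.01260 h⁻¹ = 0.3025 d⁻¹.
38.66·exp(−k·t) = 24 → t = ln(38.66/24)/k = 136200 s = 37.83 h.

37.8 h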